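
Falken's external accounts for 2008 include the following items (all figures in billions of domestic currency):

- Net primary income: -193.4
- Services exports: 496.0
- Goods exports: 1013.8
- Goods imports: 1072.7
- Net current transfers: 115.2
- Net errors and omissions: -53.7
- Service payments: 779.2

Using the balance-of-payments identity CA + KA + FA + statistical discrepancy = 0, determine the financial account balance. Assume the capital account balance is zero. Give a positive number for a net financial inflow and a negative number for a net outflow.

Goods balance = 1013.8 - 1072.7 = -58.9
Services balance = 496.0 - 779.2 = -283.2
Trade balance (goods + services) = -58.9 + (-283.2) = -342.1
Net primary income = -193.4
Net secondary income = 115.2
Current account = -342.1 + (-193.4) + 115.2 = -420.3
Financial account = -(-420.3 + (-53.7)) = 474.0

474.0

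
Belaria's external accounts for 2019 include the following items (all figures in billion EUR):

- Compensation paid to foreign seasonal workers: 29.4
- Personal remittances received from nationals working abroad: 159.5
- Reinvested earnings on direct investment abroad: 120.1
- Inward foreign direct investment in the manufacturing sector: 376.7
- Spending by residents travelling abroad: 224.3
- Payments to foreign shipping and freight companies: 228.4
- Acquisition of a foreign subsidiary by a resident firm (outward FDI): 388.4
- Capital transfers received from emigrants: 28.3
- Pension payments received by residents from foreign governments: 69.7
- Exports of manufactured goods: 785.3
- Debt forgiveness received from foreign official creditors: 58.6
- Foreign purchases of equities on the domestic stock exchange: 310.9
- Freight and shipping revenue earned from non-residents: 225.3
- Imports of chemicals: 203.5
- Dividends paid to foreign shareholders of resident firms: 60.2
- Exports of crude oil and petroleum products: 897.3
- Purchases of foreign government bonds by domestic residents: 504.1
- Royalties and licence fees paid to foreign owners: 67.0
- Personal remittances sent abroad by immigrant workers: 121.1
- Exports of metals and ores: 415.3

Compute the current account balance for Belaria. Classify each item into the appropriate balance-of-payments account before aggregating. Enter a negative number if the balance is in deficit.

Goods: 415.3 + 785.3 + 897.3 - 203.5 = 1894.4
Services: -228.4 - 67.0 - 224.3 + 225.3 = -294.4
Primary income: -60.2 - 29.4 + 120.1 = 30.5
Secondary income: 159.5 - 121.1 + 69.7 = 108.1
Current account = 1894.4 + (-294.4) + 30.5 + 108.1 = 1738.6
(Excluded from the current account — financial account: inward foreign direct investment in the manufacturing sector 376.7, acquisition of a foreign subsidiary by a resident firm (outward FDI) 388.4, foreign purchases of equities on the domestic stock exchange 310.9, purchases of foreign government bonds by domestic residents 504.1; capital account: capital transfers received from emigrants 28.3, debt forgiveness received from foreign official creditors 58.6.)

1738.6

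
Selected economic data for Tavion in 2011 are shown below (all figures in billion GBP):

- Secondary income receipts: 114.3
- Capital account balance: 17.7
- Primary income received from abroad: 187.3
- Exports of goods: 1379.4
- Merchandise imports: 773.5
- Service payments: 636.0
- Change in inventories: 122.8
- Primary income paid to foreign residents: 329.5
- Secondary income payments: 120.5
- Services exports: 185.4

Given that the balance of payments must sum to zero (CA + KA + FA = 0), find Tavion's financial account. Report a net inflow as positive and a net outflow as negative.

-24.6

Goods balance = 1379.4 - 773.5 = 605.9
Services balance = 185.4 - 636.0 = -450.6
Trade balance (goods + services) = 605.9 + (-450.6) = 155.3
Net primary income = 187.3 - 329.5 = -142.2
Net secondary income = 114.3 - 120.5 = -6.2
Current account = 155.3 + (-142.2) + (-6.2) = 6.9
Financial account = -(6.9 + 17.7) = -24.6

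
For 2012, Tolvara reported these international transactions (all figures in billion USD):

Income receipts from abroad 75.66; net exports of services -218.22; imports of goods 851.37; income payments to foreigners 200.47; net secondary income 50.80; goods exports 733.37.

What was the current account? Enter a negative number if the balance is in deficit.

Goods balance = 733.37 - 851.37 = -118.00
Services balance = -218.22
Trade balance (goods + services) = -118.00 + (-218.22) = -336.22
Net primary income = 75.66 - 200.47 = -124.81
Net secondary income = 50.80
Current account = -336.22 + (-124.81) + 50.80 = -410.23

-410.23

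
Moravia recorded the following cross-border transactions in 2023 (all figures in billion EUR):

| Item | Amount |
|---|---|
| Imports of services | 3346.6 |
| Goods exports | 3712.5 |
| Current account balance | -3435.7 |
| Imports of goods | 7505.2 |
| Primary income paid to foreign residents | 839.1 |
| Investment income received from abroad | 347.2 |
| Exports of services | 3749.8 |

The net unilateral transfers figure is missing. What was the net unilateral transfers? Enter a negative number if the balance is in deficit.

445.7

Current account = goods balance + services balance + net primary income + net secondary income
Sum of the known components = -3881.4
Net unilateral transfers = CA - (known components) = -3435.7 - (-3881.4) = 445.7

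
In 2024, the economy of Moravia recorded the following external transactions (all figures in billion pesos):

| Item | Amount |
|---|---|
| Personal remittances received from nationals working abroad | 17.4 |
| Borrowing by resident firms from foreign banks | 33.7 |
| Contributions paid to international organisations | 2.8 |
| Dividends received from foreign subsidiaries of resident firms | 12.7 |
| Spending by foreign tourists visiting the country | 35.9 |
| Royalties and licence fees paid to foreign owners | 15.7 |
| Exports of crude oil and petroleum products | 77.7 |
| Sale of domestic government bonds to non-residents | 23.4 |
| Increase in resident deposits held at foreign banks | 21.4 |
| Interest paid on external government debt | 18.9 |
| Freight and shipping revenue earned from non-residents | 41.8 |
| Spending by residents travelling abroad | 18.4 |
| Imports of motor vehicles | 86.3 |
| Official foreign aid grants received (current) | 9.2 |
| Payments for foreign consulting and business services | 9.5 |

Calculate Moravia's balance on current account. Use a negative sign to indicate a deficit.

Goods: 77.7 - 86.3 = -8.6
Services: -15.7 + 35.9 - 9.5 - 18.4 + 41.8 = 34.1
Primary income: 12.7 - 18.9 = -6.2
Secondary income: -2.8 + 17.4 + 9.2 = 23.8
Current account = (-8.6) + 34.1 + (-6.2) + 23.8 = 43.1
(Excluded from the current account — financial account: borrowing by resident firms from foreign banks 33.7, sale of domestic government bonds to non-residents 23.4, increase in resident deposits held at foreign banks 21.4.)

43.1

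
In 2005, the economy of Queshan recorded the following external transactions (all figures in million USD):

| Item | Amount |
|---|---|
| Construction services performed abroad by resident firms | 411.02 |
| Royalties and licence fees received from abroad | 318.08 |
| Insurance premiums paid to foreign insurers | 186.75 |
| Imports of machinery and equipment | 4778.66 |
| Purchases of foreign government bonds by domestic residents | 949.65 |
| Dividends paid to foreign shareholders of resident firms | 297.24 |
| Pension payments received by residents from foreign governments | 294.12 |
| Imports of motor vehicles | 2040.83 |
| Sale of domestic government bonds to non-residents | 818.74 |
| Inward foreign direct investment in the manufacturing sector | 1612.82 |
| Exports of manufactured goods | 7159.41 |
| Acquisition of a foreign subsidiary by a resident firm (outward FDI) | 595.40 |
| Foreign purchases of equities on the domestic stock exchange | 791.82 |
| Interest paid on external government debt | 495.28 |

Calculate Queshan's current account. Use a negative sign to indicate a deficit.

383.87

Goods: -4778.66 + 7159.41 - 2040.83 = 339.92
Services: 411.02 - 186.75 + 318.08 = 542.35
Primary income: -297.24 - 495.28 = -792.52
Secondary income: 294.12
Current account = 339.92 + 542.35 + (-792.52) + 294.12 = 383.87
(Excluded from the current account — financial account: purchases of foreign government bonds by domestic residents 949.65, sale of domestic government bonds to non-residents 818.74, inward foreign direct investment in the manufacturing sector 1612.82, acquisition of a foreign subsidiary by a resident firm (outward FDI) 595.40, foreign purchases of equities on the domestic stock exchange 791.82.)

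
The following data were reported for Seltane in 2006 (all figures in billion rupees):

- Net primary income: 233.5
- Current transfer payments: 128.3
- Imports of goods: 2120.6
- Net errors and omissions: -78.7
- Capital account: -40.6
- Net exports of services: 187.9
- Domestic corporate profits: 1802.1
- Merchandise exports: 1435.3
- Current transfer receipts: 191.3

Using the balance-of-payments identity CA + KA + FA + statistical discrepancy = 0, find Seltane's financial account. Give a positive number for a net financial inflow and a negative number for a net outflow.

Goods balance = 1435.3 - 2120.6 = -685.3
Services balance = 187.9
Trade balance (goods + services) = -685.3 + 187.9 = -497.4
Net primary income = 233.5
Net secondary income = 191.3 - 128.3 = 63.0
Current account = -497.4 + 233.5 + 63.0 = -200.9
Financial account = -(-200.9 + (-40.6) + (-78.7)) = 320.2

320.2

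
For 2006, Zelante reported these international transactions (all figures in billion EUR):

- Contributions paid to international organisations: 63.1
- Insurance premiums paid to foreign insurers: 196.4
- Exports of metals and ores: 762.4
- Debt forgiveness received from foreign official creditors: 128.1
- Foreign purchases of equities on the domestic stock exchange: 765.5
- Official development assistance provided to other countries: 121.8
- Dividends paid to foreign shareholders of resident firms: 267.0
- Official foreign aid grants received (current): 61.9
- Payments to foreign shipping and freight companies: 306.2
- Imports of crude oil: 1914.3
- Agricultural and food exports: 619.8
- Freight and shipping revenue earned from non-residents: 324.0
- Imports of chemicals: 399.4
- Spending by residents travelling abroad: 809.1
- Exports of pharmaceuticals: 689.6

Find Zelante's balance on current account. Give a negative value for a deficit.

-1619.6

Goods: -1914.3 - 399.4 + 619.8 + 762.4 + 689.6 = -241.9
Services: -196.4 + 324.0 - 809.1 - 306.2 = -987.7
Primary income: -267.0
Secondary income: 61.9 - 121.8 - 63.1 = -123.0
Current account = (-241.9) + (-987.7) + (-267.0) + (-123.0) = -1619.6
(Excluded from the current account — capital account: debt forgiveness received from foreign official creditors 128.1; financial account: foreign purchases of equities on the domestic stock exchange 765.5.)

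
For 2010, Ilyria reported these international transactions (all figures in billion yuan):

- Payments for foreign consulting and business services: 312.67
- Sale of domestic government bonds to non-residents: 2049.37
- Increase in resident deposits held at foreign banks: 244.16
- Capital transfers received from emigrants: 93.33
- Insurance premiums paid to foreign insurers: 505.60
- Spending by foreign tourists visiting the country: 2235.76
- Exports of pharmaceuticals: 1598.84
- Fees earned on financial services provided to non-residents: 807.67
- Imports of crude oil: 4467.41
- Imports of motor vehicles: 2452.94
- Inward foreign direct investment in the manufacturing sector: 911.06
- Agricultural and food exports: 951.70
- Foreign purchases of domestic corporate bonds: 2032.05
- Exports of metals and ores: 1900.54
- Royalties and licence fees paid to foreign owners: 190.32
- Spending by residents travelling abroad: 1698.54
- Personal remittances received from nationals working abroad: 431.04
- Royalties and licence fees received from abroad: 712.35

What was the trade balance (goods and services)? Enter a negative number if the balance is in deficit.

-1420.62

Goods: -4467.41 + 1598.84 + 1900.54 - 2452.94 + 951.70 = -2469.27
Services: -1698.54 - 312.67 - 190.32 - 505.60 + 2235.76 + 712.35 + 807.67 = 1048.65
Trade balance = -2469.27 + 1048.65 = -1420.62
(Excluded from the trade balance — financial account: sale of domestic government bonds to non-residents 2049.37, increase in resident deposits held at foreign banks 244.16, inward foreign direct investment in the manufacturing sector 911.06, foreign purchases of domestic corporate bonds 2032.05; capital account: capital transfers received from emigrants 93.33; secondary income: personal remittances received from nationals working abroad 431.04.)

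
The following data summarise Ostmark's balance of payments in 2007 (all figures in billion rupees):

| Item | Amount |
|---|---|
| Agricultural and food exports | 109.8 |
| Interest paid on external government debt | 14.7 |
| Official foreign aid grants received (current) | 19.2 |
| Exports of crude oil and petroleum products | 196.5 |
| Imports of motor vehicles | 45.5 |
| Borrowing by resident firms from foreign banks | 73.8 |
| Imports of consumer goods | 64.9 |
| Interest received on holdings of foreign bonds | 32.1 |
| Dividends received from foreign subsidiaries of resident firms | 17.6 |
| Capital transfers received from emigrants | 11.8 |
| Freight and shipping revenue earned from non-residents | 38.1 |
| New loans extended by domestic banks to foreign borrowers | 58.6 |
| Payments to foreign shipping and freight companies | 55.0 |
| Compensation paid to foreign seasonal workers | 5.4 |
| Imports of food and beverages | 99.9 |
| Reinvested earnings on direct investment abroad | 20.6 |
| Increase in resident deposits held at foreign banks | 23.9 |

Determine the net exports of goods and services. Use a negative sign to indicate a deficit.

Goods: 109.8 - 64.9 - 45.5 + 196.5 - 99.9 = 96.0
Services: 38.1 - 55.0 = -16.9
Trade balance = 96.0 + (-16.9) = 79.1
(Excluded from the trade balance — primary income: interest paid on external government debt 14.7, interest received on holdings of foreign bonds 32.1, dividends received from foreign subsidiaries of resident firms 17.6, compensation paid to foreign seasonal workers 5.4, reinvested earnings on direct investment abroad 20.6; secondary income: official foreign aid grants received (current) 19.2; financial account: borrowing by resident firms from foreign banks 73.8, new loans extended by domestic banks to foreign borrowers 58.6, increase in resident deposits held at foreign banks 23.9; capital account: capital transfers received from emigrants 11.8.)

79.1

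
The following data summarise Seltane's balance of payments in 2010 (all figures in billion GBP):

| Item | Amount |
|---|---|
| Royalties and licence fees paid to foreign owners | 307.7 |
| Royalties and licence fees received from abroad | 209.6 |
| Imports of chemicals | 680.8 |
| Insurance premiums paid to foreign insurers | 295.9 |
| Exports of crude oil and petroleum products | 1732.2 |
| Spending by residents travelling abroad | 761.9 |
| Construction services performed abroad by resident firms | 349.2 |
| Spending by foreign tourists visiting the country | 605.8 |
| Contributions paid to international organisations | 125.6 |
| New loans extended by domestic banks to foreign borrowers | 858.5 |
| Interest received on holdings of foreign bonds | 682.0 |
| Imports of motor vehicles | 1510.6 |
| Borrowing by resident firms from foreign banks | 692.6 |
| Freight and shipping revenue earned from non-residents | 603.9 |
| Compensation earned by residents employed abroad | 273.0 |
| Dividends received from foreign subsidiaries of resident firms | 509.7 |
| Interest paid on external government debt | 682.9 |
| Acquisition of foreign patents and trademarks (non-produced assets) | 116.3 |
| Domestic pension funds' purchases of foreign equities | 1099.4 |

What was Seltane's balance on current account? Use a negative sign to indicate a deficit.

Goods: 1732.2 - 680.8 - 1510.6 = -459.2
Services: 349.2 - 761.9 + 209.6 - 295.9 + 603.9 + 605.8 - 307.7 = 403.0
Primary income: -682.9 + 682.0 + 509.7 + 273.0 = 781.8
Secondary income: -125.6
Current account = (-459.2) + 403.0 + 781.8 + (-125.6) = 600.0
(Excluded from the current account — financial account: new loans extended by domestic banks to foreign borrowers 858.5, borrowing by resident firms from foreign banks 692.6, domestic pension funds' purchases of foreign equities 1099.4; capital account: acquisition of foreign patents and trademarks (non-produced assets) 116.3.)

600.0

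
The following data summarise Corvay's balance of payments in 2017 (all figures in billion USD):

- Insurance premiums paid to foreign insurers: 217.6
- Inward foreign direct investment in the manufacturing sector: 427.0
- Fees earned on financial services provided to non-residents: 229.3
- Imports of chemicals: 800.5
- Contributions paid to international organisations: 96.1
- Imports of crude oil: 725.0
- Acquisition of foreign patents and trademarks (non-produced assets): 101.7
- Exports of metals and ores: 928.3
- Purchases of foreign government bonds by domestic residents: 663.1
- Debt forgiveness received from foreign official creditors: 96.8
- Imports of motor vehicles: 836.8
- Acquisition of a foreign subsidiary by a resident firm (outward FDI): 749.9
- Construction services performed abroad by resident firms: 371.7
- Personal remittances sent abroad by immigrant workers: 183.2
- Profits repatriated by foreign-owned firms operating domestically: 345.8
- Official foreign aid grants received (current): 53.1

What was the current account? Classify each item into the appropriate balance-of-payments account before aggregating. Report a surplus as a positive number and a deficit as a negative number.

-1622.6

Goods: -836.8 - 800.5 + 928.3 - 725.0 = -1434.0
Services: 229.3 - 217.6 + 371.7 = 383.4
Primary income: -345.8
Secondary income: -183.2 - 96.1 + 53.1 = -226.2
Current account = (-1434.0) + 383.4 + (-345.8) + (-226.2) = -1622.6
(Excluded from the current account — financial account: inward foreign direct investment in the manufacturing sector 427.0, purchases of foreign government bonds by domestic residents 663.1, acquisition of a foreign subsidiary by a resident firm (outward FDI) 749.9; capital account: acquisition of foreign patents and trademarks (non-produced assets) 101.7, debt forgiveness received from foreign official creditors 96.8.)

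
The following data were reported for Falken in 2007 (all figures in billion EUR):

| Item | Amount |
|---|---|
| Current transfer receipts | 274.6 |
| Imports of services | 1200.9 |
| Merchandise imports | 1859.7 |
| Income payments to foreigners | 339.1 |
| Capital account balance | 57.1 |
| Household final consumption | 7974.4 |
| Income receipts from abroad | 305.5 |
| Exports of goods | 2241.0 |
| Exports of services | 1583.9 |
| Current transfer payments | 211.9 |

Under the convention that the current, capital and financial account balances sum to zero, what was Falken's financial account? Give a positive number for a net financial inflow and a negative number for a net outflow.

-850.5

Goods balance = 2241.0 - 1859.7 = 381.3
Services balance = 1583.9 - 1200.9 = 383.0
Trade balance (goods + services) = 381.3 + 383.0 = 764.3
Net primary income = 305.5 - 339.1 = -33.6
Net secondary income = 274.6 - 211.9 = 62.7
Current account = 764.3 + (-33.6) + 62.7 = 793.4
Financial account = -(793.4 + 57.1) = -850.5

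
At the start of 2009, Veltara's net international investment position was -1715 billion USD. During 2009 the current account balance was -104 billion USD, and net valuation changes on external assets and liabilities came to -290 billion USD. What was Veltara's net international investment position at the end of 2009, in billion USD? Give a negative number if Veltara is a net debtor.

Change in NIIP = current account + net valuation change = -104 + (-290) = -394
End-of-year NIIP = -1715 + (-394) = -2109

-2109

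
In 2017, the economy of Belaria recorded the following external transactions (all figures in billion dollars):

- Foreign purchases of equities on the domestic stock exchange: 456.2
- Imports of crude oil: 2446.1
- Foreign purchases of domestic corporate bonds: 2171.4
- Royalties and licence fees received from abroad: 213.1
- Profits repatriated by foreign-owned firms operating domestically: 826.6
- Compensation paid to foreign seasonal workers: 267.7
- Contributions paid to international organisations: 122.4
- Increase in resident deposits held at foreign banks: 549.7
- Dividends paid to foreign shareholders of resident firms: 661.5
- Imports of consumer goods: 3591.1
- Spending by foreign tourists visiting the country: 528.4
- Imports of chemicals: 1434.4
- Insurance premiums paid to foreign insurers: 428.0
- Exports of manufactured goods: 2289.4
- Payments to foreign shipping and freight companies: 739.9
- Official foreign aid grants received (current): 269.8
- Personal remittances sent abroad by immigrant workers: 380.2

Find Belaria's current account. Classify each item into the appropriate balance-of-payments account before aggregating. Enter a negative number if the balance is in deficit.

Goods: 2289.4 - 2446.1 - 3591.1 - 1434.4 = -5182.2
Services: -739.9 + 213.1 + 528.4 - 428.0 = -426.4
Primary income: -826.6 - 267.7 - 661.5 = -1755.8
Secondary income: -122.4 - 380.2 + 269.8 = -232.8
Current account = (-5182.2) + (-426.4) + (-1755.8) + (-232.8) = -7597.2
(Excluded from the current account — financial account: foreign purchases of equities on the domestic stock exchange 456.2, foreign purchases of domestic corporate bonds 2171.4, increase in resident deposits held at foreign banks 549.7.)

-7597.2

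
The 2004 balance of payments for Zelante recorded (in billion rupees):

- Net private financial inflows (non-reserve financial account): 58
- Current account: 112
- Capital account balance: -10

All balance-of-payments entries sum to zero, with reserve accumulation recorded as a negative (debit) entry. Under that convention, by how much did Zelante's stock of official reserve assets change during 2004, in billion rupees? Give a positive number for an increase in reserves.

Official reserve transactions balance = -(112 + (-10) + 58) = -160
An accumulation of reserves is recorded as a debit (negative entry), so the change in the stock of reserves is the negative of that balance.
Change in official reserves = -(-160) = 160

160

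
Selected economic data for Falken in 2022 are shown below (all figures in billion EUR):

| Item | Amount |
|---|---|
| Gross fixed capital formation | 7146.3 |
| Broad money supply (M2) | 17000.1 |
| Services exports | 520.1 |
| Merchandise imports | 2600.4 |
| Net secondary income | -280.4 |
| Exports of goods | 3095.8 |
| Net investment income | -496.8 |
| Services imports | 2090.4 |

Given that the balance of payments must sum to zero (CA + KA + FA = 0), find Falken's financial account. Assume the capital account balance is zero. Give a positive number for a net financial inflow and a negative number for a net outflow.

1852.1

Goods balance = 3095.8 - 2600.4 = 495.4
Services balance = 520.1 - 2090.4 = -1570.3
Trade balance (goods + services) = 495.4 + (-1570.3) = -1074.9
Net primary income = -496.8
Net secondary income = -280.4
Current account = -1074.9 + (-496.8) + (-280.4) = -1852.1
Financial account = -(-1852.1) = 1852.1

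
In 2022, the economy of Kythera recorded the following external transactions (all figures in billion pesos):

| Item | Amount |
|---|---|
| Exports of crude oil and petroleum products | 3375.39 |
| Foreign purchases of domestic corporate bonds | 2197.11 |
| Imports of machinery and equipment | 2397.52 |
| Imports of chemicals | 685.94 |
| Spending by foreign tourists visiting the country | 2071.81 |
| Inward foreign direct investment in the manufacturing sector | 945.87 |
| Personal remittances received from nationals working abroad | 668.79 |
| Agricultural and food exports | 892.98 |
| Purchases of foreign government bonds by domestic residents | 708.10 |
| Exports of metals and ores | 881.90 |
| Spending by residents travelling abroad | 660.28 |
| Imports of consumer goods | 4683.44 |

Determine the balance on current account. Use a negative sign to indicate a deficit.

-536.31

Goods: 3375.39 + 892.98 - 2397.52 + 881.90 - 685.94 - 4683.44 = -2616.63
Services: -660.28 + 2071.81 = 1411.53
Secondary income: 668.79
Current account = (-2616.63) + 1411.53 + 668.79 = -536.31
(Excluded from the current account — financial account: foreign purchases of domestic corporate bonds 2197.11, inward foreign direct investment in the manufacturing sector 945.87, purchases of foreign government bonds by domestic residents 708.10.)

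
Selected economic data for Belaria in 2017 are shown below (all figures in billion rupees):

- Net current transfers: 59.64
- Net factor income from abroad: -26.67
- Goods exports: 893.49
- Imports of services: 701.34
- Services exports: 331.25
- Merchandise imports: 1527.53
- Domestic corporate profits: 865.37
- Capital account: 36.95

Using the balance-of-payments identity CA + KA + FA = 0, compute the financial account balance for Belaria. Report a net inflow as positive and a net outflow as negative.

934.21

Goods balance = 893.49 - 1527.53 = -634.04
Services balance = 331.25 - 701.34 = -370.09
Trade balance (goods + services) = -634.04 + (-370.09) = -1004.13
Net primary income = -26.67
Net secondary income = 59.64
Current account = -1004.13 + (-26.67) + 59.64 = -971.16
Financial account = -(-971.16 + 36.95) = 934.21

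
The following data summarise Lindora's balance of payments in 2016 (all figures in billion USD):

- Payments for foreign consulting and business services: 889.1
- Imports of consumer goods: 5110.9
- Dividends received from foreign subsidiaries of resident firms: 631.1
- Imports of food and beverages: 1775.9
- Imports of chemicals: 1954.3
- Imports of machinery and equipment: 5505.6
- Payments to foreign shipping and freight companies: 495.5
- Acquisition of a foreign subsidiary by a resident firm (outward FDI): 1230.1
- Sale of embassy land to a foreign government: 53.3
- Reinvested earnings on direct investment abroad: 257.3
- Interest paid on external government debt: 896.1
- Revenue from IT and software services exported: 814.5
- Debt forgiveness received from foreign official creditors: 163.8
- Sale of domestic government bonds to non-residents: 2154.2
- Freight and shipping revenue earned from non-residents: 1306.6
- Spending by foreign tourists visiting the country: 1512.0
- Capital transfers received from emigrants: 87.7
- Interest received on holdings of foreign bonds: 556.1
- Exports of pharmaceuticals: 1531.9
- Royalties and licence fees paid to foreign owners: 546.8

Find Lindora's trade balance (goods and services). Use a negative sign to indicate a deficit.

Goods: 1531.9 - 1954.3 - 5505.6 - 5110.9 - 1775.9 = -12814.8
Services: 814.5 - 889.1 + 1512.0 - 495.5 + 1306.6 - 546.8 = 1701.7
Trade balance = -12814.8 + 1701.7 = -11113.1
(Excluded from the trade balance — primary income: dividends received from foreign subsidiaries of resident firms 631.1, reinvested earnings on direct investment abroad 257.3, interest paid on external government debt 896.1, interest received on holdings of foreign bonds 556.1; financial account: acquisition of a foreign subsidiary by a resident firm (outward FDI) 1230.1, sale of domestic government bonds to non-residents 2154.2; capital account: sale of embassy land to a foreign government 53.3, debt forgiveness received from foreign official creditors 163.8, capital transfers received from emigrants 87.7.)

-11113.1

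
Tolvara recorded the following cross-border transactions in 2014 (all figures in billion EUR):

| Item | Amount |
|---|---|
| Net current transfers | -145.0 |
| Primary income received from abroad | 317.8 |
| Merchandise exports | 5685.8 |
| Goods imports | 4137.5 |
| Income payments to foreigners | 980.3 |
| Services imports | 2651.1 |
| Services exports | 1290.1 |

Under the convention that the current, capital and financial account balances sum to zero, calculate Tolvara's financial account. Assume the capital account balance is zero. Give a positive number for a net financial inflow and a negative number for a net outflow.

620.2

Goods balance = 5685.8 - 4137.5 = 1548.3
Services balance = 1290.1 - 2651.1 = -1361.0
Trade balance (goods + services) = 1548.3 + (-1361.0) = 187.3
Net primary income = 317.8 - 980.3 = -662.5
Net secondary income = -145.0
Current account = 187.3 + (-662.5) + (-145.0) = -620.2
Financial account = -(-620.2) = 620.2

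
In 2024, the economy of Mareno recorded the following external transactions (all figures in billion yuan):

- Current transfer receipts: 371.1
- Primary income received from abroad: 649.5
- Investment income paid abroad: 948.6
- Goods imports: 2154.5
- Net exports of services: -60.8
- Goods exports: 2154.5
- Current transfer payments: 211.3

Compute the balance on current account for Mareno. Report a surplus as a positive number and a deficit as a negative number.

-200.1

Goods balance = 2154.5 - 2154.5 = 0.0
Services balance = -60.8
Trade balance (goods + services) = 0.0 + (-60.8) = -60.8
Net primary income = 649.5 - 948.6 = -299.1
Net secondary income = 371.1 - 211.3 = 159.8
Current account = -60.8 + (-299.1) + 159.8 = -200.1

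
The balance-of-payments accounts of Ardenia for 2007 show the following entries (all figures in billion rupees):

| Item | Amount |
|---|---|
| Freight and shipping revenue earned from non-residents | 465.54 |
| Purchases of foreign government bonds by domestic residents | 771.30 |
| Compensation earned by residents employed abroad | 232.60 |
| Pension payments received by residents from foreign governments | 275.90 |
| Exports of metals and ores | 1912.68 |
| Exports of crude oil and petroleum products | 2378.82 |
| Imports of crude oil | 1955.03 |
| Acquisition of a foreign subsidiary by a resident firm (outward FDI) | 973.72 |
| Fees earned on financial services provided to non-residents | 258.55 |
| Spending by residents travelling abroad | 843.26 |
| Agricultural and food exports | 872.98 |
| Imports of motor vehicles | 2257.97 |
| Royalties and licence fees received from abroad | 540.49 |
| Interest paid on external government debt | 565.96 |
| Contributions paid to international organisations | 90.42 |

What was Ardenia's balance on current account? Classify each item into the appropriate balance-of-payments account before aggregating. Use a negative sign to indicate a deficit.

1224.92

Goods: 2378.82 + 1912.68 - 1955.03 + 872.98 - 2257.97 = 951.48
Services: 540.49 + 258.55 - 843.26 + 465.54 = 421.32
Primary income: -565.96 + 232.60 = -333.36
Secondary income: 275.90 - 90.42 = 185.48
Current account = 951.48 + 421.32 + (-333.36) + 185.48 = 1224.92
(Excluded from the current account — financial account: purchases of foreign government bonds by domestic residents 771.30, acquisition of a foreign subsidiary by a resident firm (outward FDI) 973.72.)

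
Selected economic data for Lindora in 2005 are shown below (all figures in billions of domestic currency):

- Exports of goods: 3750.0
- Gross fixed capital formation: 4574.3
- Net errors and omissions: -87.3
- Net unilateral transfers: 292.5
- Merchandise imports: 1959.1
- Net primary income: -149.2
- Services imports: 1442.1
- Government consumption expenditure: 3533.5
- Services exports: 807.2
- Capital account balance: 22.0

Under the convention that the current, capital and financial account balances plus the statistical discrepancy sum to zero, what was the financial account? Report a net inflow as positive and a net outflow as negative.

-1234.0

Goods balance = 3750.0 - 1959.1 = 1790.9
Services balance = 807.2 - 1442.1 = -634.9
Trade balance (goods + services) = 1790.9 + (-634.9) = 1156.0
Net primary income = -149.2
Net secondary income = 292.5
Current account = 1156.0 + (-149.2) + 292.5 = 1299.3
Financial account = -(1299.3 + 22.0 + (-87.3)) = -1234.0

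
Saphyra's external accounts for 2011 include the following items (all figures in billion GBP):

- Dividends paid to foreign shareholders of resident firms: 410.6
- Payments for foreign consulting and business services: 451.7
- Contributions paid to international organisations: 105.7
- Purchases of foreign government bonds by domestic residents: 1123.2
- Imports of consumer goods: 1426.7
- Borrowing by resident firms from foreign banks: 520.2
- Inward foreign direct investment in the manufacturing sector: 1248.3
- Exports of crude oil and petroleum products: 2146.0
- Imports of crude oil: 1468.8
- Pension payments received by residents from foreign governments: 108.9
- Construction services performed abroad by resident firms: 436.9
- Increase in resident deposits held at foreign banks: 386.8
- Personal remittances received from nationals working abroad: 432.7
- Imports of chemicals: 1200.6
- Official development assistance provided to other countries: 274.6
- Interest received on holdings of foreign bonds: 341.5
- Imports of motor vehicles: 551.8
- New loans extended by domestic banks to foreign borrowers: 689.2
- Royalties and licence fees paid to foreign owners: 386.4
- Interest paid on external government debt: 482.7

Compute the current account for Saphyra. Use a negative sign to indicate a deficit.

-3293.6

Goods: -1468.8 - 1200.6 - 1426.7 - 551.8 + 2146.0 = -2501.9
Services: 436.9 - 386.4 - 451.7 = -401.2
Primary income: 341.5 - 410.6 - 482.7 = -551.8
Secondary income: -105.7 - 274.6 + 108.9 + 432.7 = 161.3
Current account = (-2501.9) + (-401.2) + (-551.8) + 161.3 = -3293.6
(Excluded from the current account — financial account: purchases of foreign government bonds by domestic residents 1123.2, borrowing by resident firms from foreign banks 520.2, inward foreign direct investment in the manufacturing sector 1248.3, increase in resident deposits held at foreign banks 386.8, new loans extended by domestic banks to foreign borrowers 689.2.)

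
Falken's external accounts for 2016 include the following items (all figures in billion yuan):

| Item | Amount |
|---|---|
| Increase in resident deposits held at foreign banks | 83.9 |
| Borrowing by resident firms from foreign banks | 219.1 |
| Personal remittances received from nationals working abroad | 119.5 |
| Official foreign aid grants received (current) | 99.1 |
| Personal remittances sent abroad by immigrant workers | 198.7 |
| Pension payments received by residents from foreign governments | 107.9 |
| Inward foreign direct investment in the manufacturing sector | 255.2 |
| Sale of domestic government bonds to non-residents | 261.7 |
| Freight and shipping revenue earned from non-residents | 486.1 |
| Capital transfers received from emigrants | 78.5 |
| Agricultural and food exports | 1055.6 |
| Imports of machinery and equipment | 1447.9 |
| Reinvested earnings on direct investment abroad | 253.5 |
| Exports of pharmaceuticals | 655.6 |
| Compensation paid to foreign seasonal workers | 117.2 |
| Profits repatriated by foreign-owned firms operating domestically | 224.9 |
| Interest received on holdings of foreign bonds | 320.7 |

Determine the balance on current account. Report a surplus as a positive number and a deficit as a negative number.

Goods: -1447.9 + 655.6 + 1055.6 = 263.3
Services: 486.1
Primary income: -224.9 - 117.2 + 253.5 + 320.7 = 232.1
Secondary income: -198.7 + 99.1 + 107.9 + 119.5 = 127.8
Current account = 263.3 + 486.1 + 232.1 + 127.8 = 1109.3
(Excluded from the current account — financial account: increase in resident deposits held at foreign banks 83.9, borrowing by resident firms from foreign banks 219.1, inward foreign direct investment in the manufacturing sector 255.2, sale of domestic government bonds to non-residents 261.7; capital account: capital transfers received from emigrants 78.5.)

1109.3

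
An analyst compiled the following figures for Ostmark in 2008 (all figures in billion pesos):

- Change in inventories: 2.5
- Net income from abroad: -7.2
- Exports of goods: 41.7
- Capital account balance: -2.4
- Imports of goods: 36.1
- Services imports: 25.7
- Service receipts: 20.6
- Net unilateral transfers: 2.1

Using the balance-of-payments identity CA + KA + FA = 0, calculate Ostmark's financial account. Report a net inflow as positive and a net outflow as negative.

7.0

Goods balance = 41.7 - 36.1 = 5.6
Services balance = 20.6 - 25.7 = -5.1
Trade balance (goods + services) = 5.6 + (-5.1) = 0.5
Net primary income = -7.2
Net secondary income = 2.1
Current account = 0.5 + (-7.2) + 2.1 = -4.6
Financial account = -(-4.6 + (-2.4)) = 7.0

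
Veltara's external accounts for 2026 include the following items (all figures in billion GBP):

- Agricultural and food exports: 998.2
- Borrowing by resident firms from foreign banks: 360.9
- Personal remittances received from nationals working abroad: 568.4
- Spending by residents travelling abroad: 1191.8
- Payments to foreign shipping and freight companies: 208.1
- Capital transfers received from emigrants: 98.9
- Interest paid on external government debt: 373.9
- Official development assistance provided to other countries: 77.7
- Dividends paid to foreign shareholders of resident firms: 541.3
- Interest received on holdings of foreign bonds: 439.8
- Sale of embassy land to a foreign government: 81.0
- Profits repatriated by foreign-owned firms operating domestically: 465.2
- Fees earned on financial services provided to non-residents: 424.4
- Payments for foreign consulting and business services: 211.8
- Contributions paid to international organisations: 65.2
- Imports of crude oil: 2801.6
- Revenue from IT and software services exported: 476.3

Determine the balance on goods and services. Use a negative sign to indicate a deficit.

Goods: 998.2 - 2801.6 = -1803.4
Services: -1191.8 - 208.1 - 211.8 + 424.4 + 476.3 = -711.0
Trade balance = -1803.4 + (-711.0) = -2514.4
(Excluded from the trade balance — financial account: borrowing by resident firms from foreign banks 360.9; secondary income: personal remittances received from nationals working abroad 568.4, official development assistance provided to other countries 77.7, contributions paid to international organisations 65.2; capital account: capital transfers received from emigrants 98.9, sale of embassy land to a foreign government 81.0; primary income: interest paid on external government debt 373.9, dividends paid to foreign shareholders of resident firms 541.3, interest received on holdings of foreign bonds 439.8, profits repatriated by foreign-owned firms operating domestically 465.2.)

-2514.4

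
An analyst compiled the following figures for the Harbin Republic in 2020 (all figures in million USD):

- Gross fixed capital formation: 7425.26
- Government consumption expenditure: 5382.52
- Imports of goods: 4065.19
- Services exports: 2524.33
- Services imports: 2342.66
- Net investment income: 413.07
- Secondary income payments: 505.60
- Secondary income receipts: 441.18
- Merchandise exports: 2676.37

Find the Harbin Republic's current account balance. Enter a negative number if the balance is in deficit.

Goods balance = 2676.37 - 4065.19 = -1388.82
Services balance = 2524.33 - 2342.66 = 181.67
Trade balance (goods + services) = -1388.82 + 181.67 = -1207.15
Net primary income = 413.07
Net secondary income = 441.18 - 505.60 = -64.42
Current account = -1207.15 + 413.07 + (-64.42) = -858.50

-858.50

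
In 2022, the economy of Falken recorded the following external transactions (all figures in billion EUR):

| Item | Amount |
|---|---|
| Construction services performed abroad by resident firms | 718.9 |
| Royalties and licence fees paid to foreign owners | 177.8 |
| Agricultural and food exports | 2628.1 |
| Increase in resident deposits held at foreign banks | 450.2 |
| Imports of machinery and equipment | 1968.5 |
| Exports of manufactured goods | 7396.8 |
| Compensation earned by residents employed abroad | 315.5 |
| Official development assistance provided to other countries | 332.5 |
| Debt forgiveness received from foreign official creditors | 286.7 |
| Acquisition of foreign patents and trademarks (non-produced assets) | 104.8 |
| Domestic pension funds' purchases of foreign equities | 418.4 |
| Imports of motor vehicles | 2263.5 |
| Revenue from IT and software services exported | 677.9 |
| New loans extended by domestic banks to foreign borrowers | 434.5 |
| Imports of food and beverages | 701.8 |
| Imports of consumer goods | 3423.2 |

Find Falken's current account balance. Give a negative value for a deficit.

2869.9

Goods: 7396.8 - 2263.5 - 3423.2 - 701.8 - 1968.5 + 2628.1 = 1667.9
Services: -177.8 + 677.9 + 718.9 = 1219.0
Primary income: 315.5
Secondary income: -332.5
Current account = 1667.9 + 1219.0 + 315.5 + (-332.5) = 2869.9
(Excluded from the current account — financial account: increase in resident deposits held at foreign banks 450.2, domestic pension funds' purchases of foreign equities 418.4, new loans extended by domestic banks to foreign borrowers 434.5; capital account: debt forgiveness received from foreign official creditors 286.7, acquisition of foreign patents and trademarks (non-produced assets) 104.8.)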